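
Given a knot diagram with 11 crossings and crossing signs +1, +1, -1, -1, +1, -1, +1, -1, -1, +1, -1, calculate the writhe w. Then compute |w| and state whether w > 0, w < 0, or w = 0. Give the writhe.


Step 1: Count positive crossings (+1).
Positive crossings: 5
Step 2: Count negative crossings (-1).
Negative crossings: 6
Step 3: Writhe = (positive) - (negative)
w = 5 - 6 = -1
Step 4: |w| = 1, and w is negative

-1


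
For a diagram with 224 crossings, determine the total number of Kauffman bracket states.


Each crossing contributes 2 choices (A-smoothing or B-smoothing).
Total states = 2^224 = 26959946667150639794667015087019630673637144422540572481103610249216

26959946667150639794667015087019630673637144422540572481103610249216


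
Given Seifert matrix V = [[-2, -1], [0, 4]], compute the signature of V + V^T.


Step 1: V + V^T = [[-4, -1], [-1, 8]]
Step 2: trace = 4, det = -33
Step 3: Discriminant = 4^2 - 4*(-33) = 148
Step 4: Eigenvalues: 8.08276, -4.08276
Step 5: Signature = (# positive eigenvalues) - (# negative eigenvalues) = 0

0


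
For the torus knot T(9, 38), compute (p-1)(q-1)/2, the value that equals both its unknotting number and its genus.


For a torus knot T(p,q), both the unknotting number and genus equal (p-1)(q-1)/2.
= (9-1)(38-1)/2
= 8*37/2
= 296/2 = 148

148


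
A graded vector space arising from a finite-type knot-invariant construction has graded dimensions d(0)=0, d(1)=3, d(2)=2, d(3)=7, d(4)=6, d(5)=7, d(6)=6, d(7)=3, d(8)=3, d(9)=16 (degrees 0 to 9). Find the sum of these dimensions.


Total dimension = d(0) + d(1) + ... + d(9)
= 0 + 3 + 2 + 7 + 6 + 7 + 6 + 3 + 3 + 16
= 53

53


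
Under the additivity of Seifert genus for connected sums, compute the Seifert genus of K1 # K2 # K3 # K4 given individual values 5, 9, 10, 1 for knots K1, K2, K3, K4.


The Seifert genus is additive under connected sum.
Seifert genus(K1 # K2 # K3 # K4) = (5) + (9) + (10) + (1)
= 25

25


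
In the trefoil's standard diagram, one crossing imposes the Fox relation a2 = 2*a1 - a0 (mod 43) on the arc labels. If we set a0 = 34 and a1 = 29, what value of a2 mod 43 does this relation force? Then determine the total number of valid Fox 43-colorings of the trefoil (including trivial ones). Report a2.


Step 1: Apply the given crossing relation 2*a1 - a0 - a2 = 0 (mod 43).
  a2 = 2*a1 - a0 mod 43
  a2 = 2*29 - 34 mod 43
  a2 = 58 - 34 mod 43
  a2 = 24 mod 43 = 24
Step 2: The trefoil has determinant 3.
  Number of Fox p-colorings (p prime) is p^2 if p = 3, else p.
  Since 43 does not divide 3, only trivial (constant) colorings exist.
  (So the trial a0 = 34, a1 = 29 with a0 != a1 does NOT extend to a valid coloring of the whole trefoil: the other two crossing relations require 3*(a1 - a0) = 0 (mod 43), which fails.)
  Total colorings = 43
Step 3: a2 = 24, total Fox 43-colorings = 43

24


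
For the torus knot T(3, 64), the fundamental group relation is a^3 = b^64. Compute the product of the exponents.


The relation is a^3 = b^64.
Product of exponents = 3 * 64
= 192

192


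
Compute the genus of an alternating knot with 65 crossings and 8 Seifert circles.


For alternating knots, g = (c - s + 1)/2.
= (65 - 8 + 1)/2
= 58/2 = 29

29


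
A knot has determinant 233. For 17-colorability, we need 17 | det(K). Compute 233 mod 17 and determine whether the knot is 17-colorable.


Step 1: A knot is p-colorable if and only if p divides its determinant.
Step 2: Compute 233 mod 17.
233 = 13 * 17 + 12
Step 3: 233 mod 17 = 12
Step 4: The knot is 17-colorable: no

12


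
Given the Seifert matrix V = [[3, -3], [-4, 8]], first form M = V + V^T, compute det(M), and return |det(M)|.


Step 1: Form V + V^T where V = [[3, -3], [-4, 8]]
  V^T = [[3, -4], [-3, 8]]
  V + V^T = [[6, -7], [-7, 16]]
Step 2: det(V + V^T) = 6*16 - (-7)*(-7)
  = 96 - 49 = 47
Step 3: Knot determinant = |det(V + V^T)| = |47| = 47

47


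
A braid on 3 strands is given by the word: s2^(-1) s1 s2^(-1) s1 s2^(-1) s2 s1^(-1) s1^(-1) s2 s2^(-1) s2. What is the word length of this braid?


The word length counts the number of generators (including inverses).
Listing each generator: s2^(-1), s1, s2^(-1), s1, s2^(-1), s2, s1^(-1), s1^(-1), s2, s2^(-1), s2
There are 11 generators in this braid word.

11


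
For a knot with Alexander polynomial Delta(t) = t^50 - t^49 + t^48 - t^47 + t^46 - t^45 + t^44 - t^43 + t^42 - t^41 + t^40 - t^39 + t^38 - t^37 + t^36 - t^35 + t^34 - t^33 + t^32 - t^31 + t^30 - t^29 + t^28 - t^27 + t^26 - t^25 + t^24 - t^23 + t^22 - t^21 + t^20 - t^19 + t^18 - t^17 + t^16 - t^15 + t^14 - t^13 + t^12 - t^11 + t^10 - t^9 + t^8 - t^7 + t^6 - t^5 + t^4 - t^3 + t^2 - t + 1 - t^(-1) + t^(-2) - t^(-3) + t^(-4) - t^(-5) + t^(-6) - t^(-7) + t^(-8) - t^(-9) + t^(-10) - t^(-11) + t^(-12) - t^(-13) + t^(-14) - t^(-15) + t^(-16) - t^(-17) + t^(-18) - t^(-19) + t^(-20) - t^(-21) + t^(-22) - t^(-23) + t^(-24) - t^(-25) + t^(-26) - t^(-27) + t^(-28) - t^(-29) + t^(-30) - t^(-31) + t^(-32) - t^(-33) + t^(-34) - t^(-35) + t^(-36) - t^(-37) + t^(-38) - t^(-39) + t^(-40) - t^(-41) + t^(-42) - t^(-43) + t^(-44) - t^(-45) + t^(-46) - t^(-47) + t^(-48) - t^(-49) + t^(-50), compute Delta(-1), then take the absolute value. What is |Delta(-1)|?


Step 1: The polynomial has 101 terms with alternating signs, exponents from 50 down to -50.
Step 2: Substitute t = -1. The i-th term has coefficient (-1)^i and exponent (m-i),
  so its value is (-1)^i * (-1)^(m-i) = (-1)^m = 1 for every i.
Step 3: All 101 terms equal 1, so Delta(-1) = 101 * (1) = 101
Step 4: |Delta(-1)| = 101

101


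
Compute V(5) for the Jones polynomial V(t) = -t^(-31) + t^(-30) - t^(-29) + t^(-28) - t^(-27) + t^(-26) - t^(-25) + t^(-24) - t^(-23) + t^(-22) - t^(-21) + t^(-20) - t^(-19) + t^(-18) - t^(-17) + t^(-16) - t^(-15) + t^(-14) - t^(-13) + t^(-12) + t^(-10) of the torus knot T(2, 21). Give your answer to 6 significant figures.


Substituting t = 5 into V(t) = -t^(-31) + t^(-30) - t^(-29) + t^(-28) - t^(-27) + t^(-26) - t^(-25) + t^(-24) - t^(-23) + t^(-22) - t^(-21) + t^(-20) - t^(-19) + t^(-18) - t^(-17) + t^(-16) - t^(-15) + t^(-14) - t^(-13) + t^(-12) + t^(-10):
  (-)t^(-31) = -2.14748e-22
  (+)t^(-30) = 1.07374e-21
  (-)t^(-29) = -5.36871e-21
  (+)t^(-28) = 2.68435e-20
  (-)t^(-27) = -1.34218e-19
  (+)t^(-26) = 6.71089e-19
  (-)t^(-25) = -3.35544e-18
  (+)t^(-24) = 1.67772e-17
  (-)t^(-23) = -8.38861e-17
  (+)t^(-22) = 4.1943e-16
  (-)t^(-21) = -2.09715e-15
  (+)t^(-20) = 1.04858e-14
  (-)t^(-19) = -5.24288e-14
  (+)t^(-18) = 2.62144e-13
  (-)t^(-17) = -1.31072e-12
  (+)t^(-16) = 6.5536e-12
  (-)t^(-15) = -3.2768e-11
  (+)t^(-14) = 1.6384e-10
  (-)t^(-13) = -8.192e-10
  (+)t^(-12) = 4.096e-09
  (+)t^(-10) = 1.024e-07
Sum = (-2.14748e-22) + (1.07374e-21) + (-5.36871e-21) + (2.68435e-20) + (-1.34218e-19) + (6.71089e-19) + (-3.35544e-18) + (1.67772e-17) + (-8.38861e-17) + (4.1943e-16) + (-2.09715e-15) + (1.04858e-14) + (-5.24288e-14) + (2.62144e-13) + (-1.31072e-12) + (6.5536e-12) + (-3.2768e-11) + (1.6384e-10) + (-8.192e-10) + (4.096e-09) + (1.024e-07)
= 1.058133333e-07
Rounded to 6 significant figures: 1.05813e-07

1.05813e-07


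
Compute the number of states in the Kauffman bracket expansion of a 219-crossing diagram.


Each crossing contributes 2 choices (A-smoothing or B-smoothing).
Total states = 2^219 = 842498333348457493583344221469363458551160763204392890034487820288

842498333348457493583344221469363458551160763204392890034487820288


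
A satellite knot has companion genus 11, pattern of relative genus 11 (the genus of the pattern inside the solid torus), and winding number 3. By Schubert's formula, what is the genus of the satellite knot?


Schubert: g(satellite) = g_rel(pattern) + |winding| * g(companion),
where g_rel(pattern) is the genus of the pattern relative to the solid torus.
= 11 + 3 * 11
= 11 + 33 = 44

44


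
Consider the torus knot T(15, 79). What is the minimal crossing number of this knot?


For a torus knot T(p, q) with gcd(p,q)=1,
the crossing number is min(p*(q-1), q*(p-1)).
p*(q-1) = 15*78 = 1170
q*(p-1) = 79*14 = 1106
min(1170, 1106) = 1106

1106


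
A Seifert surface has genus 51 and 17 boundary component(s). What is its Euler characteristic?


chi = 2 - 2g - b
= 2 - 2*51 - 17
= 2 - 102 - 17 = -117

-117


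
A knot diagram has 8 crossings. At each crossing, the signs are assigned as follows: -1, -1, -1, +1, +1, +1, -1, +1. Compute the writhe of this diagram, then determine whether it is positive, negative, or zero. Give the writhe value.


Step 1: Count positive crossings (+1).
Positive crossings: 4
Step 2: Count negative crossings (-1).
Negative crossings: 4
Step 3: Writhe = (positive) - (negative)
w = 4 - 4 = 0
Step 4: |w| = 0, and w is zero

0


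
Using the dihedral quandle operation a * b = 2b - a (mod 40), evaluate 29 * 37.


29 * 37 = 2*37 - 29 mod 40
= 74 - 29 mod 40
= 45 mod 40 = 5

5


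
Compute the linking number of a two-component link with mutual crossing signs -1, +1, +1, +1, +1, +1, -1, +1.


Step 1: Count positive crossings: 6
Step 2: Count negative crossings: 2
Step 3: Sum of signs = 6 - 2 = 4
Step 4: Linking number = sum/2 = 4/2 = 2

2


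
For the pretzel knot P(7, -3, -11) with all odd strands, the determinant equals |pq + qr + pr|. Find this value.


Step 1: Compute pq + qr + pr.
pq = 7*(-3) = -21
qr = (-3)*(-11) = 33
pr = 7*(-11) = -77
pq + qr + pr = -21 + 33 + (-77) = -65
Step 2: Take absolute value.
det(P(7,-3,-11)) = |-65| = 65

65


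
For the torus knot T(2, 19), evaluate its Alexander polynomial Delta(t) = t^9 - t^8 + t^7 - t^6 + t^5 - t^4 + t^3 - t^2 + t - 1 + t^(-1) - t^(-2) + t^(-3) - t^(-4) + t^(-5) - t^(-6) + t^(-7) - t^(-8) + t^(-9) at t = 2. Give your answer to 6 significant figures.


Substituting t = 2 into Delta(t) = t^9 - t^8 + t^7 - t^6 + t^5 - t^4 + t^3 - t^2 + t - 1 + t^(-1) - t^(-2) + t^(-3) - t^(-4) + t^(-5) - t^(-6) + t^(-7) - t^(-8) + t^(-9):
Term values: (512) + (-256) + (128) + (-64) + (32) + (-16) + (8) + (-4) + (2) + (-1) + (0.5) + (-0.25) + (0.125) + (-0.0625) + (0.03125) + (-0.015625) + (0.0078125) + (-0.00390625) + (0.00195312)
Sum = 341.3339844
Rounded to 6 significant figures: 341.334

341.334


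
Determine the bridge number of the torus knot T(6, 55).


The bridge number of T(p,q) is min(p,q).
min(6, 55) = 6

6


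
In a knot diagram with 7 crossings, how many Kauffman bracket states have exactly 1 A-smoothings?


We choose which 1 of 7 crossings get A-smoothings.
C(7, 1) = 7! / (1! * 6!)
= 7

7


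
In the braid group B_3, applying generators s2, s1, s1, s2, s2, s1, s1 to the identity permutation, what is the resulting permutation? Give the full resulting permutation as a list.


Starting with identity [1, 2, 3].
Apply generators in sequence:
  After s2: [1, 3, 2]
  After s1: [3, 1, 2]
  After s1: [1, 3, 2]
  After s2: [1, 2, 3]
  After s2: [1, 3, 2]
  After s1: [3, 1, 2]
  After s1: [1, 3, 2]
Final permutation: [1, 3, 2]

[1, 3, 2]


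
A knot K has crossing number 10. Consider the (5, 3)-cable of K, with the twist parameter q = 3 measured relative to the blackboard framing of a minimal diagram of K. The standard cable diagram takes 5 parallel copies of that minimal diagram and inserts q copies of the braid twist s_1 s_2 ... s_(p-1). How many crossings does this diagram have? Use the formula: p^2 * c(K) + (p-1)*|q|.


Step 1: Each of the c(K) crossings of the companion diagram becomes p*p = p^2 crossings among the p parallel strands, and each of the |q| twists s_1 s_2 ... s_(p-1) adds (p-1) crossings.
  Crossings = p^2 * c(K) + (p-1)*|q|
Step 2: = 5^2 * 10 + (5-1)*3
Step 3: = 25*10 + 4*3
Step 4: = 250 + 12 = 262

262


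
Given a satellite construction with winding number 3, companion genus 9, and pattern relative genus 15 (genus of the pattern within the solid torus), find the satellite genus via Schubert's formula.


Schubert: g(satellite) = g_rel(pattern) + |winding| * g(companion),
where g_rel(pattern) is the genus of the pattern relative to the solid torus.
= 15 + 3 * 9
= 15 + 27 = 42

42


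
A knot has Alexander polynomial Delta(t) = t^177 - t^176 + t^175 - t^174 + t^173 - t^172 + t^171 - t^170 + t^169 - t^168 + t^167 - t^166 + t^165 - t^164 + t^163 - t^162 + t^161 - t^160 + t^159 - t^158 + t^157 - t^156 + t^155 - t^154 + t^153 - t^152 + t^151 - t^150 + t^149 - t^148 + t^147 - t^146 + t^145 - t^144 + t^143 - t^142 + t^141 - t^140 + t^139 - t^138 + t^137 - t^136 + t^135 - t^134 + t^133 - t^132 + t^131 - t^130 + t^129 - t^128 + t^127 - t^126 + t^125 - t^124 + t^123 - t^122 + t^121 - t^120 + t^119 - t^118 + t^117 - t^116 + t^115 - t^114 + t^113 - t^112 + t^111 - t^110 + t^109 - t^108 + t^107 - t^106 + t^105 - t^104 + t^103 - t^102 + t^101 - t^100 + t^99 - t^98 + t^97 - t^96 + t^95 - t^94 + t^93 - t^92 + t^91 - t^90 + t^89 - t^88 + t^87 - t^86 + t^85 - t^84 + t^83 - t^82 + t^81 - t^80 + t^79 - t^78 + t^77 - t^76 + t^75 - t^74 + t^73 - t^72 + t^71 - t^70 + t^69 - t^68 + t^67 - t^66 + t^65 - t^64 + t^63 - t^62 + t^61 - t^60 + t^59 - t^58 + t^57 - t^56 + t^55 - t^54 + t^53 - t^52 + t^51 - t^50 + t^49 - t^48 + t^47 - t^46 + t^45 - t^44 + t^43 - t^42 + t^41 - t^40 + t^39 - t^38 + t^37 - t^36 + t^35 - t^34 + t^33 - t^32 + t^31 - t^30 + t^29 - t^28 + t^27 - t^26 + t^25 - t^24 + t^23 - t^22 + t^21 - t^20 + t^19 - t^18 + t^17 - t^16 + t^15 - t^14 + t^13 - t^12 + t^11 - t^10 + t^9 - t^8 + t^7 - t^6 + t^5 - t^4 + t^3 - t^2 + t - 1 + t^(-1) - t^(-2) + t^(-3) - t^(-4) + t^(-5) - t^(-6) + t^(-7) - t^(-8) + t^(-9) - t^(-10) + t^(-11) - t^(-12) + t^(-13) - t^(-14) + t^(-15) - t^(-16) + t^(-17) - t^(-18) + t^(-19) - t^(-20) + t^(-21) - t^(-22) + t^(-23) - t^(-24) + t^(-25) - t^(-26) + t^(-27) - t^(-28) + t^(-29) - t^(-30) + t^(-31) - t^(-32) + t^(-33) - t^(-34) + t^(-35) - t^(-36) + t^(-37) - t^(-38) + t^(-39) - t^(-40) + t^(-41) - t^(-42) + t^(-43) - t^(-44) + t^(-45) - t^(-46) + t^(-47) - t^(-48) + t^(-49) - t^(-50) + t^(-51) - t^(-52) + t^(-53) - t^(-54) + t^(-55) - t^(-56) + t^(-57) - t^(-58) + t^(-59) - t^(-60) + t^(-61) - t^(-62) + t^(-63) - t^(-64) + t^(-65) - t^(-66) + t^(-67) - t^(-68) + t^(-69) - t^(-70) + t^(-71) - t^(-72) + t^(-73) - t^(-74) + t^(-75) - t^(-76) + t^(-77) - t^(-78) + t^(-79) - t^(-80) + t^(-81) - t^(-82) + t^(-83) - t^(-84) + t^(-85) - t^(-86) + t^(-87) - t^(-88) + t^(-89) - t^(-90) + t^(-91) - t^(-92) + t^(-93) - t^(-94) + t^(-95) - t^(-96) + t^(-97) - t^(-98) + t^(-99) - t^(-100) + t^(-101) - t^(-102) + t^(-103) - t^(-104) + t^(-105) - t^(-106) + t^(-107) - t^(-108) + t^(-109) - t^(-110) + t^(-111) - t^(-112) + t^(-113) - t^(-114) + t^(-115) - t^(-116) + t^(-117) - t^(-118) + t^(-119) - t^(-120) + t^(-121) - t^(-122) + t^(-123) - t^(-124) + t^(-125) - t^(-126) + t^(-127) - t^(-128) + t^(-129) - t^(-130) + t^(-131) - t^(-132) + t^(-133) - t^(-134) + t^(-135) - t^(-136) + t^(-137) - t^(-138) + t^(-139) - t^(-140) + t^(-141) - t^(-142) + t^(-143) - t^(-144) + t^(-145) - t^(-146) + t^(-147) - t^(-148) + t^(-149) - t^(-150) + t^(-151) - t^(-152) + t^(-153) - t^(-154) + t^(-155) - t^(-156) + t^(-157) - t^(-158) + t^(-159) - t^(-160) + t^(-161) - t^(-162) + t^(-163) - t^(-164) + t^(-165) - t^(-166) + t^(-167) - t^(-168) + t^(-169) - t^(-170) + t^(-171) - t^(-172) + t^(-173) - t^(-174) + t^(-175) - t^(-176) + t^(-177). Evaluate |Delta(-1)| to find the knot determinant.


Step 1: The polynomial has 355 terms with alternating signs, exponents from 177 down to -177.
Step 2: Substitute t = -1. The i-th term has coefficient (-1)^i and exponent (m-i),
  so its value is (-1)^i * (-1)^(m-i) = (-1)^m = -1 for every i.
Step 3: All 355 terms equal -1, so Delta(-1) = 355 * (-1) = -355
Step 4: |Delta(-1)| = 355

355


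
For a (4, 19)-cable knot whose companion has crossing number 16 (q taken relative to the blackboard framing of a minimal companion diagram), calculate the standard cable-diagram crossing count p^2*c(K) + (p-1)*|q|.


Step 1: Each of the c(K) crossings of the companion diagram becomes p*p = p^2 crossings among the p parallel strands, and each of the |q| twists s_1 s_2 ... s_(p-1) adds (p-1) crossings.
  Crossings = p^2 * c(K) + (p-1)*|q|
Step 2: = 4^2 * 16 + (4-1)*19
Step 3: = 16*16 + 3*19
Step 4: = 256 + 57 = 313

313


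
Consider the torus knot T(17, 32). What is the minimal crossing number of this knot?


For a torus knot T(p, q) with gcd(p,q)=1,
the crossing number is min(p*(q-1), q*(p-1)).
p*(q-1) = 17*31 = 527
q*(p-1) = 32*16 = 512
min(527, 512) = 512

512


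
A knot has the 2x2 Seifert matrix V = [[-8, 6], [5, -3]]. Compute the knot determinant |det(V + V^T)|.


Step 1: Form V + V^T where V = [[-8, 6], [5, -3]]
  V^T = [[-8, 5], [6, -3]]
  V + V^T = [[-16, 11], [11, -6]]
Step 2: det(V + V^T) = (-16)*(-6) - 11*11
  = 96 - 121 = -25
Step 3: Knot determinant = |det(V + V^T)| = |-25| = 25

25


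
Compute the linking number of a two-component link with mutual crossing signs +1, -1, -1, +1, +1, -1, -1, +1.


Step 1: Count positive crossings: 4
Step 2: Count negative crossings: 4
Step 3: Sum of signs = 4 - 4 = 0
Step 4: Linking number = sum/2 = 0/2 = 0

0


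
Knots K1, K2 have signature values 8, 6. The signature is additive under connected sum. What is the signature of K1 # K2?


The signature is additive under connected sum.
signature(K1 # K2) = (8) + (6)
= 14

14


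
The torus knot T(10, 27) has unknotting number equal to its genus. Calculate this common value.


For a torus knot T(p,q), both the unknotting number and genus equal (p-1)(q-1)/2.
= (10-1)(27-1)/2
= 9*26/2
= 234/2 = 117

117


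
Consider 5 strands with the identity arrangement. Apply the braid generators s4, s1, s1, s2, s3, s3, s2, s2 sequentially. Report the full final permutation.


Starting with identity [1, 2, 3, 4, 5].
Apply generators in sequence:
  After s4: [1, 2, 3, 5, 4]
  After s1: [2, 1, 3, 5, 4]
  After s1: [1, 2, 3, 5, 4]
  After s2: [1, 3, 2, 5, 4]
  After s3: [1, 3, 5, 2, 4]
  After s3: [1, 3, 2, 5, 4]
  After s2: [1, 2, 3, 5, 4]
  After s2: [1, 3, 2, 5, 4]
Final permutation: [1, 3, 2, 5, 4]

[1, 3, 2, 5, 4]


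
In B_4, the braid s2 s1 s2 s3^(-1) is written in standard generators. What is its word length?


The word length counts the number of generators (including inverses).
Listing each generator: s2, s1, s2, s3^(-1)
There are 4 generators in this braid word.

4


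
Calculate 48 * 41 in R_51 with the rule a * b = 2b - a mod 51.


48 * 41 = 2*41 - 48 mod 51
= 82 - 48 mod 51
= 34 mod 51 = 34

34


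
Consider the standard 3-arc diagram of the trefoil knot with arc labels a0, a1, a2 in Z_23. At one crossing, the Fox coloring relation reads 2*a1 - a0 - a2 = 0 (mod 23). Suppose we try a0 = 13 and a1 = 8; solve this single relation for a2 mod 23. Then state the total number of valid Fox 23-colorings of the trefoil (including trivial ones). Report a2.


Step 1: Apply the given crossing relation 2*a1 - a0 - a2 = 0 (mod 23).
  a2 = 2*a1 - a0 mod 23
  a2 = 2*8 - 13 mod 23
  a2 = 16 - 13 mod 23
  a2 = 3 mod 23 = 3
Step 2: The trefoil has determinant 3.
  Number of Fox p-colorings (p prime) is p^2 if p = 3, else p.
  Since 23 does not divide 3, only trivial (constant) colorings exist.
  (So the trial a0 = 13, a1 = 8 with a0 != a1 does NOT extend to a valid coloring of the whole trefoil: the other two crossing relations require 3*(a1 - a0) = 0 (mod 23), which fails.)
  Total colorings = 23
Step 3: a2 = 3, total Fox 23-colorings = 23

3


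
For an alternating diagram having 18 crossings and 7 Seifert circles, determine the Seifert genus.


For alternating knots, g = (c - s + 1)/2.
= (18 - 7 + 1)/2
= 12/2 = 6

6


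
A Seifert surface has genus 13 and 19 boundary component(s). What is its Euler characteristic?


chi = 2 - 2g - b
= 2 - 2*13 - 19
= 2 - 26 - 19 = -43

-43


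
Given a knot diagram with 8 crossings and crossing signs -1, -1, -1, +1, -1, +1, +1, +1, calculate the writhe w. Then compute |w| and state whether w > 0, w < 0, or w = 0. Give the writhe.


Step 1: Count positive crossings (+1).
Positive crossings: 4
Step 2: Count negative crossings (-1).
Negative crossings: 4
Step 3: Writhe = (positive) - (negative)
w = 4 - 4 = 0
Step 4: |w| = 0, and w is zero

0


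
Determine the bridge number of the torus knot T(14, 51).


The bridge number of T(p,q) is min(p,q).
min(14, 51) = 14

14


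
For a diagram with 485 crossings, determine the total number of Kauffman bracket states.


Each crossing contributes 2 choices (A-smoothing or B-smoothing).
Total states = 2^485 = 99895953610111751404211111353381321783955140565279076827493022708011895642232499843849795298031743077114461795885011932654335221737225129801285632

99895953610111751404211111353381321783955140565279076827493022708011895642232499843849795298031743077114461795885011932654335221737225129801285632


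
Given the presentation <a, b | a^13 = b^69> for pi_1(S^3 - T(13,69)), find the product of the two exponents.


The relation is a^13 = b^69.
Product of exponents = 13 * 69
= 897

897


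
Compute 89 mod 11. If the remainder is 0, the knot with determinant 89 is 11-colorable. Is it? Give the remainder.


Step 1: A knot is p-colorable if and only if p divides its determinant.
Step 2: Compute 89 mod 11.
89 = 8 * 11 + 1
Step 3: 89 mod 11 = 1
Step 4: The knot is 11-colorable: no

1


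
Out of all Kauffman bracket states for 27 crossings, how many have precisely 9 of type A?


We choose which 9 of 27 crossings get A-smoothings.
C(27, 9) = 27! / (9! * 18!)
= 4686825

4686825


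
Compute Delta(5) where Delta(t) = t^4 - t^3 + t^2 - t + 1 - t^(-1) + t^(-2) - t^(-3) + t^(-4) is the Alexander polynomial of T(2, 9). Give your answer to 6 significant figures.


Substituting t = 5 into Delta(t) = t^4 - t^3 + t^2 - t + 1 - t^(-1) + t^(-2) - t^(-3) + t^(-4):
Term values: (625) + (-125) + (25) + (-5) + (1) + (-0.2) + (0.04) + (-0.008) + (0.0016)
Sum = 520.8336
Rounded to 6 significant figures: 520.834

520.834


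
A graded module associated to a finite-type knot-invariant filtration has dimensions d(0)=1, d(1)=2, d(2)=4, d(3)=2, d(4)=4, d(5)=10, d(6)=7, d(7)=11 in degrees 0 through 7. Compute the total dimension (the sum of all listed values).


Total dimension = d(0) + d(1) + ... + d(7)
= 1 + 2 + 4 + 2 + 4 + 10 + 7 + 11
= 41

41


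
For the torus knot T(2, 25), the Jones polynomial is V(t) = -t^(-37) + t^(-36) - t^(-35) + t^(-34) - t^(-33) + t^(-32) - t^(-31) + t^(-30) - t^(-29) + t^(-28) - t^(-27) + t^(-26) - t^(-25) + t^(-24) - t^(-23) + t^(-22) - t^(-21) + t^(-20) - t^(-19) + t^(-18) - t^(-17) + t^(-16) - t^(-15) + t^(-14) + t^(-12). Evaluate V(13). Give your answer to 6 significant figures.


Substituting t = 13 into V(t) = -t^(-37) + t^(-36) - t^(-35) + t^(-34) - t^(-33) + t^(-32) - t^(-31) + t^(-30) - t^(-29) + t^(-28) - t^(-27) + t^(-26) - t^(-25) + t^(-24) - t^(-23) + t^(-22) - t^(-21) + t^(-20) - t^(-19) + t^(-18) - t^(-17) + t^(-16) - t^(-15) + t^(-14) + t^(-12):
  (-)t^(-37) = -6.08269e-42
  (+)t^(-36) = 7.9075e-41
  (-)t^(-35) = -1.02798e-39
  (+)t^(-34) = 1.33637e-38
  (-)t^(-33) = -1.73728e-37
  (+)t^(-32) = 2.25846e-36
  (-)t^(-31) = -2.936e-35
  (+)t^(-30) = 3.8168e-34
  (-)t^(-29) = -4.96184e-33
  (+)t^(-28) = 6.45039e-32
  (-)t^(-27) = -8.38551e-31
  (+)t^(-26) = 1.09012e-29
  (-)t^(-25) = -1.41715e-28
  (+)t^(-24) = 1.8423e-27
  (-)t^(-23) = -2.39499e-26
  (+)t^(-22) = 3.11348e-25
  (-)t^(-21) = -4.04753e-24
  (+)t^(-20) = 5.26178e-23
  (-)t^(-19) = -6.84032e-22
  (+)t^(-18) = 8.89241e-21
  (-)t^(-17) = -1.15601e-19
  (+)t^(-16) = 1.50282e-18
  (-)t^(-15) = -1.95366e-17
  (+)t^(-14) = 2.53976e-16
  (+)t^(-12) = 4.2922e-14
Sum = (-6.08269e-42) + (7.9075e-41) + (-1.02798e-39) + (1.33637e-38) + (-1.73728e-37) + (2.25846e-36) + (-2.936e-35) + (3.8168e-34) + (-4.96184e-33) + (6.45039e-32) + (-8.38551e-31) + (1.09012e-29) + (-1.41715e-28) + (1.8423e-27) + (-2.39499e-26) + (3.11348e-25) + (-4.04753e-24) + (5.26178e-23) + (-6.84032e-22) + (8.89241e-21) + (-1.15601e-19) + (1.50282e-18) + (-1.95366e-17) + (2.53976e-16) + (4.2922e-14)
= 4.315781749e-14
Rounded to 6 significant figures: 4.31578e-14

4.31578e-14


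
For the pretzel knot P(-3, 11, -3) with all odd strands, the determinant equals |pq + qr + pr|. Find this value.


Step 1: Compute pq + qr + pr.
pq = (-3)*11 = -33
qr = 11*(-3) = -33
pr = (-3)*(-3) = 9
pq + qr + pr = -33 + (-33) + 9 = -57
Step 2: Take absolute value.
det(P(-3,11,-3)) = |-57| = 57

57


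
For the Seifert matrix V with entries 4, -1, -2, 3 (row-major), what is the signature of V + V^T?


Step 1: V + V^T = [[8, -3], [-3, 6]]
Step 2: trace = 14, det = 39
Step 3: Discriminant = 14^2 - 4*39 = 40
Step 4: Eigenvalues: 10.1623, 3.83772
Step 5: Signature = (# positive eigenvalues) - (# negative eigenvalues) = 2

2


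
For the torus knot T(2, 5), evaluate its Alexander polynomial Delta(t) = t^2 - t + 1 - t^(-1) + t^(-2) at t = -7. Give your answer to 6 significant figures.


Substituting t = -7 into Delta(t) = t^2 - t + 1 - t^(-1) + t^(-2):
Term values: (49) + (7) + (1) + (0.142857) + (0.0204082)
Sum = 57.16326531
Rounded to 6 significant figures: 57.1633

57.1633


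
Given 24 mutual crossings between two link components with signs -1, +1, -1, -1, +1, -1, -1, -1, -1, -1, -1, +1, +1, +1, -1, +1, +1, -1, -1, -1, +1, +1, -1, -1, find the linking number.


Step 1: Count positive crossings: 9
Step 2: Count negative crossings: 15
Step 3: Sum of signs = 9 - 15 = -6
Step 4: Linking number = sum/2 = -6/2 = -3

-3


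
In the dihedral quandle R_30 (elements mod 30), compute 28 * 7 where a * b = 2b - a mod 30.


28 * 7 = 2*7 - 28 mod 30
= 14 - 28 mod 30
= -14 mod 30 = 16

16


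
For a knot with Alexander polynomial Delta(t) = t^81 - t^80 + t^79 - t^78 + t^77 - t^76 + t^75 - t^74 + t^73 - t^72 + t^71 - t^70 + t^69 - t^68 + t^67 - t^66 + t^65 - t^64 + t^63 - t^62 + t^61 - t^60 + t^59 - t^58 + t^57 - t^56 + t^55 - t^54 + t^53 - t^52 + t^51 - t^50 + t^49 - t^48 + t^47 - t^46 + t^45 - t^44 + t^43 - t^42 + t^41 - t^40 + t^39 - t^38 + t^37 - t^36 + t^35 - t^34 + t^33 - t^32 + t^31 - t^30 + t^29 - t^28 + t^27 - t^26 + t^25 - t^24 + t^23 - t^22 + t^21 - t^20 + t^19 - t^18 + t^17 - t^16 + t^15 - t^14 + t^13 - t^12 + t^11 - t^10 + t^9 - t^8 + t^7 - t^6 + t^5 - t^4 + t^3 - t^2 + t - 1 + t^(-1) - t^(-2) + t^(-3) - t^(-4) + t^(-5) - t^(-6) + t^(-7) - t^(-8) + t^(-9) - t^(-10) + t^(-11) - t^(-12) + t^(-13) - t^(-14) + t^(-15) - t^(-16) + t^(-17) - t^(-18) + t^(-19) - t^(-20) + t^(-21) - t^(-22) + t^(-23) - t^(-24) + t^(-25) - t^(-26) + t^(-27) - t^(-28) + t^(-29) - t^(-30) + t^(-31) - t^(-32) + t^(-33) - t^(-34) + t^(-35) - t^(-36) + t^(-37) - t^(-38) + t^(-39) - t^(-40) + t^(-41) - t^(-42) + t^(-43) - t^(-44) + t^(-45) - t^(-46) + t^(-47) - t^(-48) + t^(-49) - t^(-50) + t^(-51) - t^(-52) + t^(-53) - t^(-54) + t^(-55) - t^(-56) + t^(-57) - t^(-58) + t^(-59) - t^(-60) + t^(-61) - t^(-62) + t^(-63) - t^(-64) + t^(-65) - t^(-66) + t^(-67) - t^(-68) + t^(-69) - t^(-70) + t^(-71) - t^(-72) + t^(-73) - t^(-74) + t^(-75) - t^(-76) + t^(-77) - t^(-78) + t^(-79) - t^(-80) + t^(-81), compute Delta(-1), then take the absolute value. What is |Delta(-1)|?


Step 1: The polynomial has 163 terms with alternating signs, exponents from 81 down to -81.
Step 2: Substitute t = -1. The i-th term has coefficient (-1)^i and exponent (m-i),
  so its value is (-1)^i * (-1)^(m-i) = (-1)^m = -1 for every i.
Step 3: All 163 terms equal -1, so Delta(-1) = 163 * (-1) = -163
Step 4: |Delta(-1)| = 163

163


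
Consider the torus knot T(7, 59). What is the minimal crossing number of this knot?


For a torus knot T(p, q) with gcd(p,q)=1,
the crossing number is min(p*(q-1), q*(p-1)).
p*(q-1) = 7*58 = 406
q*(p-1) = 59*6 = 354
min(406, 354) = 354

354


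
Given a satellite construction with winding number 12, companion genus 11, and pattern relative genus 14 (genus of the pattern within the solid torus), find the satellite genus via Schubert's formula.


Schubert: g(satellite) = g_rel(pattern) + |winding| * g(companion),
where g_rel(pattern) is the genus of the pattern relative to the solid torus.
= 14 + 12 * 11
= 14 + 132 = 146

146


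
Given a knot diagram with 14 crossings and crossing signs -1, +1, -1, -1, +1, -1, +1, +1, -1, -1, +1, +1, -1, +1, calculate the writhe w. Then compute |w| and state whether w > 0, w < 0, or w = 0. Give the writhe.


Step 1: Count positive crossings (+1).
Positive crossings: 7
Step 2: Count negative crossings (-1).
Negative crossings: 7
Step 3: Writhe = (positive) - (negative)
w = 7 - 7 = 0
Step 4: |w| = 0, and w is zero

0


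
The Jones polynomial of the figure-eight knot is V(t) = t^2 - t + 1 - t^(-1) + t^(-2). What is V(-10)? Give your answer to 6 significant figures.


Substituting t = -10 into V(t) = t^2 - t + 1 - t^(-1) + t^(-2):
  (+)t^(2) = 100
  (-)t^(1) = 10
  (+)t^(0) = 1
  (-)t^(-1) = 0.1
  (+)t^(-2) = 0.01
Sum = (100) + (10) + (1) + (0.1) + (0.01)
= 111.11
Rounded to 6 significant figures: 111.11

111.11


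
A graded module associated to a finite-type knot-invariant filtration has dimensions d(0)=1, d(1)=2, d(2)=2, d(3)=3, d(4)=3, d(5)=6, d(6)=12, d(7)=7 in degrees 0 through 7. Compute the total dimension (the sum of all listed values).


Total dimension = d(0) + d(1) + ... + d(7)
= 1 + 2 + 2 + 3 + 3 + 6 + 12 + 7
= 36

36


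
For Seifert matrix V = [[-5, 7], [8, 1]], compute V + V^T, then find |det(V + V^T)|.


Step 1: Form V + V^T where V = [[-5, 7], [8, 1]]
  V^T = [[-5, 8], [7, 1]]
  V + V^T = [[-10, 15], [15, 2]]
Step 2: det(V + V^T) = (-10)*2 - 15*15
  = -20 - 225 = -245
Step 3: Knot determinant = |det(V + V^T)| = |-245| = 245

245


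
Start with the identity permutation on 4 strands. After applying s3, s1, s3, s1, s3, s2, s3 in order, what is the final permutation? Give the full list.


Starting with identity [1, 2, 3, 4].
Apply generators in sequence:
  After s3: [1, 2, 4, 3]
  After s1: [2, 1, 4, 3]
  After s3: [2, 1, 3, 4]
  After s1: [1, 2, 3, 4]
  After s3: [1, 2, 4, 3]
  After s2: [1, 4, 2, 3]
  After s3: [1, 4, 3, 2]
Final permutation: [1, 4, 3, 2]

[1, 4, 3, 2]


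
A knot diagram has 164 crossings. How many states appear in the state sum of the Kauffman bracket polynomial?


Each crossing contributes 2 choices (A-smoothing or B-smoothing).
Total states = 2^164 = 23384026197294446691258957323460528314494920687616

23384026197294446691258957323460528314494920687616


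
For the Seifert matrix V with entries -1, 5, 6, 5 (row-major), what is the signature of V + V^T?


Step 1: V + V^T = [[-2, 11], [11, 10]]
Step 2: trace = 8, det = -141
Step 3: Discriminant = 8^2 - 4*(-141) = 628
Step 4: Eigenvalues: 16.53, -8.52996
Step 5: Signature = (# positive eigenvalues) - (# negative eigenvalues) = 0

0


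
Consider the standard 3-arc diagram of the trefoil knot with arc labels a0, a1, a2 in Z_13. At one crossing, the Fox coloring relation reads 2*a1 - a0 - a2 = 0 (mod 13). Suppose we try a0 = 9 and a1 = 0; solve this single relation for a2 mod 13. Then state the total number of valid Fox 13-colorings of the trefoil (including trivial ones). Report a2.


Step 1: Apply the given crossing relation 2*a1 - a0 - a2 = 0 (mod 13).
  a2 = 2*a1 - a0 mod 13
  a2 = 2*0 - 9 mod 13
  a2 = 0 - 9 mod 13
  a2 = -9 mod 13 = 4
Step 2: The trefoil has determinant 3.
  Number of Fox p-colorings (p prime) is p^2 if p = 3, else p.
  Since 13 does not divide 3, only trivial (constant) colorings exist.
  (So the trial a0 = 9, a1 = 0 with a0 != a1 does NOT extend to a valid coloring of the whole trefoil: the other two crossing relations require 3*(a1 - a0) = 0 (mod 13), which fails.)
  Total colorings = 13
Step 3: a2 = 4, total Fox 13-colorings = 13

4


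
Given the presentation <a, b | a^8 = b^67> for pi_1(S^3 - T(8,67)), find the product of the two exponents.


The relation is a^8 = b^67.
Product of exponents = 8 * 67
= 536

536


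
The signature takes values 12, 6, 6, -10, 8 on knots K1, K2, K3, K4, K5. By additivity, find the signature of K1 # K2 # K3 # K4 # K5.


The signature is additive under connected sum.
signature(K1 # K2 # K3 # K4 # K5) = (12) + (6) + (6) + (-10) + (8)
= 22

22


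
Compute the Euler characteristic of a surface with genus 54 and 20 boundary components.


chi = 2 - 2g - b
= 2 - 2*54 - 20
= 2 - 108 - 20 = -126

-126


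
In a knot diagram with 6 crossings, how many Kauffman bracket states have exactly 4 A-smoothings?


We choose which 4 of 6 crossings get A-smoothings.
C(6, 4) = 6! / (4! * 2!)
= 15

15


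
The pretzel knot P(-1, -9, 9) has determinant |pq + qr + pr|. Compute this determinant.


Step 1: Compute pq + qr + pr.
pq = (-1)*(-9) = 9
qr = (-9)*9 = -81
pr = (-1)*9 = -9
pq + qr + pr = 9 + (-81) + (-9) = -81
Step 2: Take absolute value.
det(P(-1,-9,9)) = |-81| = 81

81


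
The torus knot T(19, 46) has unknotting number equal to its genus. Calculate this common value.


For a torus knot T(p,q), both the unknotting number and genus equal (p-1)(q-1)/2.
= (19-1)(46-1)/2
= 18*45/2
= 810/2 = 405

405


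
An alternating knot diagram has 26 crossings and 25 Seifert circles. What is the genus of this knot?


For alternating knots, g = (c - s + 1)/2.
= (26 - 25 + 1)/2
= 2/2 = 1

1


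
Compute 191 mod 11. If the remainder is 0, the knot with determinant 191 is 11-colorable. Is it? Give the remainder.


Step 1: A knot is p-colorable if and only if p divides its determinant.
Step 2: Compute 191 mod 11.
191 = 17 * 11 + 4
Step 3: 191 mod 11 = 4
Step 4: The knot is 11-colorable: no

4


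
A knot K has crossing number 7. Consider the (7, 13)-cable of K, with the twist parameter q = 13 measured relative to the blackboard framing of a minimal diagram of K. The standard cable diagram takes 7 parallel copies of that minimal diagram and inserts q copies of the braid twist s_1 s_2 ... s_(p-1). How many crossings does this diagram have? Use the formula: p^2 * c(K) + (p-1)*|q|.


Step 1: Each of the c(K) crossings of the companion diagram becomes p*p = p^2 crossings among the p parallel strands, and each of the |q| twists s_1 s_2 ... s_(p-1) adds (p-1) crossings.
  Crossings = p^2 * c(K) + (p-1)*|q|
Step 2: = 7^2 * 7 + (7-1)*13
Step 3: = 49*7 + 6*13
Step 4: = 343 + 78 = 421

421


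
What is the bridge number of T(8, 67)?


The bridge number of T(p,q) is min(p,q).
min(8, 67) = 8

8


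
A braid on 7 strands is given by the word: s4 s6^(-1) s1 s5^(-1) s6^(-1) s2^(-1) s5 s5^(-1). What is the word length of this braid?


The word length counts the number of generators (including inverses).
Listing each generator: s4, s6^(-1), s1, s5^(-1), s6^(-1), s2^(-1), s5, s5^(-1)
There are 8 generators in this braid word.

8


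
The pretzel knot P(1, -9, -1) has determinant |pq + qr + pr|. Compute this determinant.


Step 1: Compute pq + qr + pr.
pq = 1*(-9) = -9
qr = (-9)*(-1) = 9
pr = 1*(-1) = -1
pq + qr + pr = -9 + 9 + (-1) = -1
Step 2: Take absolute value.
det(P(1,-9,-1)) = |-1| = 1

1


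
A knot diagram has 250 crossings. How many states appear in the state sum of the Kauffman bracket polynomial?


Each crossing contributes 2 choices (A-smoothing or B-smoothing).
Total states = 2^250 = 1809251394333065553493296640760748560207343510400633813116524750123642650624

1809251394333065553493296640760748560207343510400633813116524750123642650624


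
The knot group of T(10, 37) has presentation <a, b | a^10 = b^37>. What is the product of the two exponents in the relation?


The relation is a^10 = b^37.
Product of exponents = 10 * 37
= 370

370


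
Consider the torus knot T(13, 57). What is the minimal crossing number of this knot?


For a torus knot T(p, q) with gcd(p,q)=1,
the crossing number is min(p*(q-1), q*(p-1)).
p*(q-1) = 13*56 = 728
q*(p-1) = 57*12 = 684
min(728, 684) = 684

684


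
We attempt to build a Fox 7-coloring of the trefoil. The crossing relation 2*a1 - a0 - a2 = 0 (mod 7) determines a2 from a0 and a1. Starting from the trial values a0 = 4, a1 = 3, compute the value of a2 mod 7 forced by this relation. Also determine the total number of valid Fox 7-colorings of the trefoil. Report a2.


Step 1: Apply the given crossing relation 2*a1 - a0 - a2 = 0 (mod 7).
  a2 = 2*a1 - a0 mod 7
  a2 = 2*3 - 4 mod 7
  a2 = 6 - 4 mod 7
  a2 = 2 mod 7 = 2
Step 2: The trefoil has determinant 3.
  Number of Fox p-colorings (p prime) is p^2 if p = 3, else p.
  Since 7 does not divide 3, only trivial (constant) colorings exist.
  (So the trial a0 = 4, a1 = 3 with a0 != a1 does NOT extend to a valid coloring of the whole trefoil: the other two crossing relations require 3*(a1 - a0) = 0 (mod 7), which fails.)
  Total colorings = 7
Step 3: a2 = 2, total Fox 7-colorings = 7

2


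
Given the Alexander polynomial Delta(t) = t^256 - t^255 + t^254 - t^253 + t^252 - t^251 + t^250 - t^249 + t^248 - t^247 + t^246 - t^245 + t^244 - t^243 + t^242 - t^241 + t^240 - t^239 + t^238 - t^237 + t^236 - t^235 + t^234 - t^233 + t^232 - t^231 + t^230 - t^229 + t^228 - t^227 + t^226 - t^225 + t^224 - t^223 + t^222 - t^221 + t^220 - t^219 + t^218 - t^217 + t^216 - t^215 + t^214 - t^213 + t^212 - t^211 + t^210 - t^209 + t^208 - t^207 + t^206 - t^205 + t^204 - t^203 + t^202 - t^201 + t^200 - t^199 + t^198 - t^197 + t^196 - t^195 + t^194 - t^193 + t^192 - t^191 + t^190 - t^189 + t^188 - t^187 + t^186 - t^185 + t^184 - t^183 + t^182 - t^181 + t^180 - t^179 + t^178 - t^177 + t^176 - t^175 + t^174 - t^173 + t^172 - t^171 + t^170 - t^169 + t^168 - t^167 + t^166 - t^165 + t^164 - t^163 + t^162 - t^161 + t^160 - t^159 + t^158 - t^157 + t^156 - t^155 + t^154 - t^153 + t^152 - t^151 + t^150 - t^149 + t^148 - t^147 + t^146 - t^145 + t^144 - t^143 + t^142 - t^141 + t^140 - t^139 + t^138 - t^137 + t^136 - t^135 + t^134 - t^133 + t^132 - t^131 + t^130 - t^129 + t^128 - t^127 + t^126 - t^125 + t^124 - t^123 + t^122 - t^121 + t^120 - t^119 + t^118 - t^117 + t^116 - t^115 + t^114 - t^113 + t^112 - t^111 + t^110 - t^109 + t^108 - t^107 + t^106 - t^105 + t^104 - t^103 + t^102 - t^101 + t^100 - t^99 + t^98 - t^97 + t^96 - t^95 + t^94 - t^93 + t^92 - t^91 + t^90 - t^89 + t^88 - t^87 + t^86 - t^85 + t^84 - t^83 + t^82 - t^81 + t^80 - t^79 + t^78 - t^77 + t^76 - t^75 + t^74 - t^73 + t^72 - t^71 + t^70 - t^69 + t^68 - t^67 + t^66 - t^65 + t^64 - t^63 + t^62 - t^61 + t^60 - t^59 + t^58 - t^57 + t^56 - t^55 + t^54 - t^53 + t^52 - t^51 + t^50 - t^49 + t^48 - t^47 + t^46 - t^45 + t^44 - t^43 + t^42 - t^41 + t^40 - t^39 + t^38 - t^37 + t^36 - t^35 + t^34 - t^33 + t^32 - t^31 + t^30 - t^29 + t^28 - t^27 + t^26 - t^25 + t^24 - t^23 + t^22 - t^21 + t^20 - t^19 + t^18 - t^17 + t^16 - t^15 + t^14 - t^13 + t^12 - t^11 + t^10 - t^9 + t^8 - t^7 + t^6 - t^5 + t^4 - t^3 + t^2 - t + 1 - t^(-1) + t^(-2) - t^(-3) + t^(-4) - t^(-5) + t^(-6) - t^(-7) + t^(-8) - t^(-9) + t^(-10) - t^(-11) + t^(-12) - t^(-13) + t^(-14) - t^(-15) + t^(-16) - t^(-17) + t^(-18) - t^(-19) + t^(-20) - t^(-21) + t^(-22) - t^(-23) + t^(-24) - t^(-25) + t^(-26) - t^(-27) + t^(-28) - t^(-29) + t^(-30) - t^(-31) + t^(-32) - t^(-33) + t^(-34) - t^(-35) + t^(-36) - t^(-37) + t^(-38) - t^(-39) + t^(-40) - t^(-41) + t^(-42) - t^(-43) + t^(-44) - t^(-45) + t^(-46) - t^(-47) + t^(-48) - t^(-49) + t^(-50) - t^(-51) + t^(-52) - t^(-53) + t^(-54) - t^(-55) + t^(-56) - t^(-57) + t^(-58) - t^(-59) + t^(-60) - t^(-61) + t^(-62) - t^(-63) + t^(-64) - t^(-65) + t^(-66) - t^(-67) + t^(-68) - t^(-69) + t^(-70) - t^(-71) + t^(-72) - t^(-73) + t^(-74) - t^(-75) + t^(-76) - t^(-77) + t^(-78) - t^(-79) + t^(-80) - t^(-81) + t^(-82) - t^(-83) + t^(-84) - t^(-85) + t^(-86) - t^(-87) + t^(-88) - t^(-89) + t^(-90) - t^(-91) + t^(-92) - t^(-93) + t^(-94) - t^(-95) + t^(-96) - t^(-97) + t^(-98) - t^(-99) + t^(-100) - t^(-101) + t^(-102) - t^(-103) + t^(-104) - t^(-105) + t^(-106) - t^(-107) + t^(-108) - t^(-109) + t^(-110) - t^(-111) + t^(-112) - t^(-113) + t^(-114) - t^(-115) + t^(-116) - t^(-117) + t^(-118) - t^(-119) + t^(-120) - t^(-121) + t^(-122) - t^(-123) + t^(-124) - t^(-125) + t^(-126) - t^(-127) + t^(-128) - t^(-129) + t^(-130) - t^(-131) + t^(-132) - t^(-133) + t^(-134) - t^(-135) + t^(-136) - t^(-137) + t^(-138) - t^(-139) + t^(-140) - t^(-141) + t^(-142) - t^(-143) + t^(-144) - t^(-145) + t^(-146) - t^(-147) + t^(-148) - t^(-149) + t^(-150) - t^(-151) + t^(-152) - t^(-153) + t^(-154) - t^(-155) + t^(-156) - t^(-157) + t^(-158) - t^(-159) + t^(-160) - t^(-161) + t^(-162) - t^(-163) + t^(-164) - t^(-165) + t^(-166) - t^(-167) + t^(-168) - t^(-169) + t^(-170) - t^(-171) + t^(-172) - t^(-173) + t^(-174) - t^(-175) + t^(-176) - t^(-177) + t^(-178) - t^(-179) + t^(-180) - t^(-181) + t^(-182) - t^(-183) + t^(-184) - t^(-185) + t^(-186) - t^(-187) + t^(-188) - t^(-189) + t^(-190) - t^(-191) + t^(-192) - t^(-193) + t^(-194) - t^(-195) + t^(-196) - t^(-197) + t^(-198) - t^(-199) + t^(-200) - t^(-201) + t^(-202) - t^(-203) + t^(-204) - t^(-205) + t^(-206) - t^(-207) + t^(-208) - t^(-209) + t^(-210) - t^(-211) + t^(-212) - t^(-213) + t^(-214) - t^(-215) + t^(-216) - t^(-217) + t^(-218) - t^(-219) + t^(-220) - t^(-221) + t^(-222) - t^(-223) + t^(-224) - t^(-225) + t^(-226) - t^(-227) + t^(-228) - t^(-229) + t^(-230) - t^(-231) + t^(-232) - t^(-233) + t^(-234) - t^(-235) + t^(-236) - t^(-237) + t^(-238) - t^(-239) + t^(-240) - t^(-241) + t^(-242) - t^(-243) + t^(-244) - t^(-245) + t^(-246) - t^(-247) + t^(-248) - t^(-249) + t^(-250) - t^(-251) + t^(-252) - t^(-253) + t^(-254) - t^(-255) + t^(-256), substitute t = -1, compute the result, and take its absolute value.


Step 1: The polynomial has 513 terms with alternating signs, exponents from 256 down to -256.
Step 2: Substitute t = -1. The i-th term has coefficient (-1)^i and exponent (m-i),
  so its value is (-1)^i * (-1)^(m-i) = (-1)^m = 1 for every i.
Step 3: All 513 terms equal 1, so Delta(-1) = 513 * (1) = 513
Step 4: |Delta(-1)| = 513

513
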